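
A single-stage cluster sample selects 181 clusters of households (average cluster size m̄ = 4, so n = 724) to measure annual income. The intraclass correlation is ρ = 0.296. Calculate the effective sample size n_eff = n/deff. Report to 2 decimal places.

383.47

deff = 1 + (4 − 1)·0.296 = 1 + 0.888 = 1.888.
n_eff = 724 / 1.888 = 383.47.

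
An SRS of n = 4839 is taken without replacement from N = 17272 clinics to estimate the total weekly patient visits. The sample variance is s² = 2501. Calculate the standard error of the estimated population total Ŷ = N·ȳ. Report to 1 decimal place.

Var(Ŷ) = N²·Var(ȳ) = N²·(1 − n/N)·s²/n.
f = 4839/17272 = 0.28016443; Var(ȳ) = 0.71983557·2501/4839 = 0.37204149.
Var(Ŷ) = 17272² · 0.37204149 = 1.1098816 × 10^8.
SE(Ŷ) = √(1.1098816 × 10^8) = 10535.1.

10535.1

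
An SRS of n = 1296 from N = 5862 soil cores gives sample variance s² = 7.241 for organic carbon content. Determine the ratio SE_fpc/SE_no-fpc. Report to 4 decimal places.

0.8826

f = n/N = 1296/5862 = 0.22108495.
SE_no-fpc = √(s²/n) = 0.074747517; SE_fpc = √((1−f)s²/n) = 0.065969291.
Ratio = √(1−f) = 0.88256164.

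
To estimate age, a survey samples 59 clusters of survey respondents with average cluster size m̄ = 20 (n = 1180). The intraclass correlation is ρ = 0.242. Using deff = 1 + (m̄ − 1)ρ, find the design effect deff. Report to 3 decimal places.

deff = 1 + (20 − 1)·0.242 = 1 + 4.598 = 5.598.

5.598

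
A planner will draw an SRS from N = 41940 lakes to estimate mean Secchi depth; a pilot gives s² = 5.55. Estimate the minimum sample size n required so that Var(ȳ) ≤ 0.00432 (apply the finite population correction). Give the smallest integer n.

Without fpc, n₀ = s²/D = 5.55/0.00432 = 1284.7222.
With fpc, (1 − n/N)·s²/n ≤ D requires n ≥ n₀/(1 + n₀/N) = 1284.7222/(1 + 1284.7222/41940) = 1246.5378.
Rounding up, n = 1247.

1247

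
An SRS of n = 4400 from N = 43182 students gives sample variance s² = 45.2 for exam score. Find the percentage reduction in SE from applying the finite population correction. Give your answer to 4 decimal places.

5.2316

f = n/N = 4400/43182 = 0.10189431.
SE_no-fpc = √(s²/n) = 0.10135446; SE_fpc = √((1−f)s²/n) = 0.096052042.
Ratio = √(1−f) = 0.94768438. Reduction = 100·(1 − 0.94768438) = 5.2316%.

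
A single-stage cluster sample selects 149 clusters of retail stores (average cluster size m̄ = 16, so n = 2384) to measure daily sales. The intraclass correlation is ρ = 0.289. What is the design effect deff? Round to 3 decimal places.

deff = 1 + (16 − 1)·0.289 = 1 + 4.335 = 5.335.

5.335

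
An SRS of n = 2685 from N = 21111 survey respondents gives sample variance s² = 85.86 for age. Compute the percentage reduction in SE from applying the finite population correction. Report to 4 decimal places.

6.5754

f = n/N = 2685/21111 = 0.12718488.
SE_no-fpc = √(s²/n) = 0.17882297; SE_fpc = √((1−f)s²/n) = 0.1670646.
Ratio = √(1−f) = 0.93424575. Reduction = 100·(1 − 0.93424575) = 6.5754%.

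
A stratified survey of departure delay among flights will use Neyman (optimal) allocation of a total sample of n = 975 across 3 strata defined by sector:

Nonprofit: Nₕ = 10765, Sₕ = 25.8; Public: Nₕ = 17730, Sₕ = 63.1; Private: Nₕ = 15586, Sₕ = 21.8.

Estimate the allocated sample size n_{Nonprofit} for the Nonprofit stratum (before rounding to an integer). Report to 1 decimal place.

156.0

Neyman allocation: nₕ = n·NₕSₕ / Σⱼ NⱼSⱼ.
Σ NⱼSⱼ = 10765·25.8 + 17730·63.1 + 15586·21.8 = 1.7362748 × 10^6.
n_{Nonprofit} = 975·10765·25.8 / (1.7362748 × 10^6) = 156.0.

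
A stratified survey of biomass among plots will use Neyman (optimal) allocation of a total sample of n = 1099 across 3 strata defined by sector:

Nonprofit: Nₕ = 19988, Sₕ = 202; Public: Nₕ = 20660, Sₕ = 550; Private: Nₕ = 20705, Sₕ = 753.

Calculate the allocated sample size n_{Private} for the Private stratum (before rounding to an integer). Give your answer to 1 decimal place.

Neyman allocation: nₕ = n·NₕSₕ / Σⱼ NⱼSⱼ.
Σ NⱼSⱼ = 19988·202 + 20660·550 + 20705·753 = 3.0991441 × 10^7.
n_{Private} = 1099·20705·753 / (3.0991441 × 10^7) = 552.9.

552.9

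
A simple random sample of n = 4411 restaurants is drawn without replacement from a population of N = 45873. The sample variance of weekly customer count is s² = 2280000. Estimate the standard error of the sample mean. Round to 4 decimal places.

Under SRS without replacement, Var(ȳ) = (1 − f)·s²/n with f = n/N = 4411/45873 = 0.09615678.
Var(ȳ) = (1 − 0.09615678)·2280000/4411 = 0.90384322·516.88959 = 467.18715.
SE(ȳ) = √(467.18715) = 21.6145.

21.6145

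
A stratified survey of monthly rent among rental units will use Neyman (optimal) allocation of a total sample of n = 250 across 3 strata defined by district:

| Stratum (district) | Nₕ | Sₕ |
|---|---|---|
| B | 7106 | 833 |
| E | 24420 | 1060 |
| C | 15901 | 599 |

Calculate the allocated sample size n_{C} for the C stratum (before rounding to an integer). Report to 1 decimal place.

57.6

Neyman allocation: nₕ = n·NₕSₕ / Σⱼ NⱼSⱼ.
Σ NⱼSⱼ = 7106·833 + 24420·1060 + 15901·599 = 4.1329197 × 10^7.
n_{C} = 250·15901·599 / (4.1329197 × 10^7) = 57.6.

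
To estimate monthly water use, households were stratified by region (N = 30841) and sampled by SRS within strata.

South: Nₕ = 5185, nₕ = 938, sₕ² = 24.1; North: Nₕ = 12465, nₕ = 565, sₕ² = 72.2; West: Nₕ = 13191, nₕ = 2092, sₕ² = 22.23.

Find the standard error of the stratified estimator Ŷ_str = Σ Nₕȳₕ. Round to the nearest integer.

4591

Var(Ŷ_str) = Σₕ Nₕ²(1 − fₕ)sₕ²/nₕ.
South: 5185²·(1 − 938/5185)·24.1/938 = 565776.92.
North: 12465²·(1 − 565/12465)·72.2/565 = 1.8955184 × 10^7.
West: 13191²·(1 − 2092/13191)·22.23/2092 = 1.5557484 × 10^6.
Sum = 2.1076709 × 10^7.
SE = √(2.1076709 × 10^7) = 4591.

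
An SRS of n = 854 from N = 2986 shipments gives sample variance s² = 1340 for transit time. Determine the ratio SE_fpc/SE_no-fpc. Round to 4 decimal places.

0.8450

f = n/N = 854/2986 = 0.28600134.
SE_no-fpc = √(s²/n) = 1.2526319; SE_fpc = √((1−f)s²/n) = 1.0584544.
Ratio = √(1−f) = 0.84498441.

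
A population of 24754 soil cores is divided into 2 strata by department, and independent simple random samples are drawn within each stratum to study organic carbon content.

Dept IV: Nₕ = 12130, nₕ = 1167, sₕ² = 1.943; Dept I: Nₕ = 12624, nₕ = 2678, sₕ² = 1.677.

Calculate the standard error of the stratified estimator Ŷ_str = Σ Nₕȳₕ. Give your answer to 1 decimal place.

Var(Ŷ_str) = Σₕ Nₕ²(1 − fₕ)sₕ²/nₕ.
Dept IV: 12130²·(1 − 1167/12130)·1.943/1167 = 221407.41.
Dept I: 12624²·(1 − 2678/12624)·1.677/2678 = 78626.317.
Sum = 300033.73.
SE = √(300033.73) = 547.8.

547.8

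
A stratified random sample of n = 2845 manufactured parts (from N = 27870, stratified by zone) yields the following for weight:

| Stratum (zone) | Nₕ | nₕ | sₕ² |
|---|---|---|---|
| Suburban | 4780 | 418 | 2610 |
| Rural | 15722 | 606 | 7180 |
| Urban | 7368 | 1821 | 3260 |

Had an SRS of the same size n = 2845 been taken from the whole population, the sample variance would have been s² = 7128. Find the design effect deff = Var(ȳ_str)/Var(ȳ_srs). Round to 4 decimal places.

Var(ȳ_str) = Σ Wₕ²(1−fₕ)sₕ²/nₕ with Wₕ = Nₕ/27870:
  Suburban: (4780/27870)²·(1−418/4780)·2610/418 = 0.16761151
  Rural: (15722/27870)²·(1−606/15722)·7180/606 = 3.6251214
  Urban: (7368/27870)²·(1−1821/7368)·3260/1821 = 0.094197961
  → Var(ȳ_str) = 3.8869309.
Var(ȳ_srs) = (1 − 2845/27870)·7128/2845 = 2.2496893.
deff = 3.8869309 / 2.2496893 = 1.7278.

1.7278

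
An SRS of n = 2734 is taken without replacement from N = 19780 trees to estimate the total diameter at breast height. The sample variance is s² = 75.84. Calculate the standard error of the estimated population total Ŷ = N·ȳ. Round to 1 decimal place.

Var(Ŷ) = N²·Var(ȳ) = N²·(1 − n/N)·s²/n.
f = 2734/19780 = 0.13822042; Var(ȳ) = 0.86177958·75.84/2734 = 0.0239054.
Var(Ŷ) = 19780² · 0.0239054 = 9.3529495 × 10^6.
SE(Ŷ) = √(9.3529495 × 10^6) = 3058.3.

3058.3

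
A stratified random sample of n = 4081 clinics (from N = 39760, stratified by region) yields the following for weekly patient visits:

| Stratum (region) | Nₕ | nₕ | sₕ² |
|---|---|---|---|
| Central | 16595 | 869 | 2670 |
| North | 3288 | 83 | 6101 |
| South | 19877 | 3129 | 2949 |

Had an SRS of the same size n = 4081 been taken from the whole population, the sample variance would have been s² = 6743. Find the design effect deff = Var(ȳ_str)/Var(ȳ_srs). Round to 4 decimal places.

0.8064

Var(ȳ_str) = Σ Wₕ²(1−fₕ)sₕ²/nₕ with Wₕ = Nₕ/39760:
  Central: (16595/39760)²·(1−869/16595)·2670/869 = 0.50721754
  North: (3288/39760)²·(1−83/3288)·6101/83 = 0.48999317
  South: (19877/39760)²·(1−3129/19877)·2949/3129 = 0.19846789
  → Var(ȳ_str) = 1.1956786.
Var(ȳ_srs) = (1 − 4081/39760)·6743/4081 = 1.4826985.
deff = 1.1956786 / 1.4826985 = 0.8064.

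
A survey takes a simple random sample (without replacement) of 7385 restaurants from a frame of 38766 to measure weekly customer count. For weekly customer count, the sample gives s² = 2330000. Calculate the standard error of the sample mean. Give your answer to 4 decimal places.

15.9812

Under SRS without replacement, Var(ȳ) = (1 − f)·s²/n with f = n/N = 7385/38766 = 0.19050199.
Var(ȳ) = (1 − 0.19050199)·2330000/7385 = 0.80949801·315.5044 = 255.40019.
SE(ȳ) = √(255.40019) = 15.9812.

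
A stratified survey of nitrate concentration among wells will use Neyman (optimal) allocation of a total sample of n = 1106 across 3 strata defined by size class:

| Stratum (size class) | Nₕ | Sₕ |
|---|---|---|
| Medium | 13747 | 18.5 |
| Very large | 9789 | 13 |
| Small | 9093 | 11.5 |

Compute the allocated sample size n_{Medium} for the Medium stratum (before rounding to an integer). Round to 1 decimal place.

578.6

Neyman allocation: nₕ = n·NₕSₕ / Σⱼ NⱼSⱼ.
Σ NⱼSⱼ = 13747·18.5 + 9789·13 + 9093·11.5 = 486146.
n_{Medium} = 1106·13747·18.5 / 486146 = 578.6.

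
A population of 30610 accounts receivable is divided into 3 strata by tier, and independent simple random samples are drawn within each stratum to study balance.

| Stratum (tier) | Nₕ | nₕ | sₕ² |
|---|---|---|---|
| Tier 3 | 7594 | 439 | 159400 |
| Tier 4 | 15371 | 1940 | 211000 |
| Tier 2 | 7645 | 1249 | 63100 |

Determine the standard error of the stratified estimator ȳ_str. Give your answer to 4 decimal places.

Var(ȳ_str) = Σₕ Wₕ²(1 − fₕ)sₕ²/nₕ with Wₕ = Nₕ/N, N = 30610.
Tier 3: Wₕ = 0.24808886; term = 0.24808886²·(1 − 0.05780880)·159400/439 = 21.056073.
Tier 4: Wₕ = 0.50215616; term = 0.50215616²·(1 − 0.12621170)·211000/1940 = 23.964288.
Tier 2: Wₕ = 0.24975498; term = 0.24975498²·(1 − 0.16337475)·63100/1249 = 2.6364905.
Sum = 47.656852.
SE = √(47.656852) = 6.9034.

6.9034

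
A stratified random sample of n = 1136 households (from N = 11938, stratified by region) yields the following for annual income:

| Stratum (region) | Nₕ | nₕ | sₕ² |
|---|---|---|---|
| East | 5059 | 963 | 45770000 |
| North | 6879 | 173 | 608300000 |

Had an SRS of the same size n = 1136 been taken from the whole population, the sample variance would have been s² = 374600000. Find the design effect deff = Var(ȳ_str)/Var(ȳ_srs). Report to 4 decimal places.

Var(ȳ_str) = Σ Wₕ²(1−fₕ)sₕ²/nₕ with Wₕ = Nₕ/11938:
  East: (5059/11938)²·(1−963/5059)·45770000/963 = 6910.6055
  North: (6879/11938)²·(1−173/6879)·608300000/173 = 1.1381445 × 10^6
  → Var(ȳ_str) = 1.1450551 × 10^6.
Var(ȳ_srs) = (1 − 1136/11938)·374600000/1136 = 298374.73.
deff = (1.1450551 × 10^6) / 298374.73 = 3.8376.

3.8376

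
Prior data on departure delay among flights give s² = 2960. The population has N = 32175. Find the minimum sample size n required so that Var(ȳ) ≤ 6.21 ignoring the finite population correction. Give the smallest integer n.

Without fpc, n₀ = s²/D = 2960/6.21 = 476.6506.
Rounding up, n = 477.

477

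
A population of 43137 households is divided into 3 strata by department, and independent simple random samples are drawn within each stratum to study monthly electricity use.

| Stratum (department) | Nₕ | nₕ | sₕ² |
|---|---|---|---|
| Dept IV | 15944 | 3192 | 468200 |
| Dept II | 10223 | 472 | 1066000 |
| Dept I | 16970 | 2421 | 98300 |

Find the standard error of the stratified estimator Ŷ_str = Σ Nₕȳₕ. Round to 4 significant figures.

Var(Ŷ_str) = Σₕ Nₕ²(1 − fₕ)sₕ²/nₕ.
Dept IV: 15944²·(1 − 3192/15944)·468200/3192 = 2.9822505 × 10^10.
Dept II: 10223²·(1 − 472/10223)·1066000/472 = 2.2513485 × 10^11.
Dept I: 16970²·(1 − 2421/16970)·98300/2421 = 1.0024754 × 10^10.
Sum = 2.6498211 × 10^11.
SE = √(2.6498211 × 10^11) = 514800.

514800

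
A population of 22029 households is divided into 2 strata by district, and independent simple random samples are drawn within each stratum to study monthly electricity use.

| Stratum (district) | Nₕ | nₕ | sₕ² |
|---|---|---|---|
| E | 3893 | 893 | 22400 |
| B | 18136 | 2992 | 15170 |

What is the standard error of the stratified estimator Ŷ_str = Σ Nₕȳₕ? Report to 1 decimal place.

Var(Ŷ_str) = Σₕ Nₕ²(1 − fₕ)sₕ²/nₕ.
E: 3893²·(1 − 893/3893)·22400/893 = 2.9295588 × 10^8.
B: 18136²·(1 − 2992/18136)·15170/2992 = 1.3925349 × 10^9.
Sum = 1.6854908 × 10^9.
SE = √(1.6854908 × 10^9) = 41054.7.

41054.7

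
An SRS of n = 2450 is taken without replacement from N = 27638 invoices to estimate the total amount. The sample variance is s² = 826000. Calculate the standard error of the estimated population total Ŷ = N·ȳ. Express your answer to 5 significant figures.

484460

Var(Ŷ) = N²·Var(ȳ) = N²·(1 − n/N)·s²/n.
f = 2450/27638 = 0.08864607; Var(ȳ) = 0.91135393·826000/2450 = 307.25647.
Var(Ŷ) = 27638² · 307.25647 = 2.3470063 × 10^11.
SE(Ŷ) = √(2.3470063 × 10^11) = 484460.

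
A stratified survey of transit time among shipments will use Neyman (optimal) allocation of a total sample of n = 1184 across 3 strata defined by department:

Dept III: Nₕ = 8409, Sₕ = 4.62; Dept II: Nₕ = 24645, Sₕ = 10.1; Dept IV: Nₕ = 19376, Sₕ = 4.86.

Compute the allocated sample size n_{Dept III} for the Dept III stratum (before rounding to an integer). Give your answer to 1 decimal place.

120.4

Neyman allocation: nₕ = n·NₕSₕ / Σⱼ NⱼSⱼ.
Σ NⱼSⱼ = 8409·4.62 + 24645·10.1 + 19376·4.86 = 381931.44.
n_{Dept III} = 1184·8409·4.62 / 381931.44 = 120.4.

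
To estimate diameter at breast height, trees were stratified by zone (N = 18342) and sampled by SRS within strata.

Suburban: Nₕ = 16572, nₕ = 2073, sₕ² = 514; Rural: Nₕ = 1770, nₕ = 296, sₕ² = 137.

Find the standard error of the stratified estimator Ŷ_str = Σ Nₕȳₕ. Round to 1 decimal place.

7796.4

Var(Ŷ_str) = Σₕ Nₕ²(1 − fₕ)sₕ²/nₕ.
Suburban: 16572²·(1 − 2073/16572)·514/2073 = 5.9576748 × 10^7.
Rural: 1770²·(1 − 296/1770)·137/296 = 1.2075347 × 10^6.
Sum = 6.0784283 × 10^7.
SE = √(6.0784283 × 10^7) = 7796.4.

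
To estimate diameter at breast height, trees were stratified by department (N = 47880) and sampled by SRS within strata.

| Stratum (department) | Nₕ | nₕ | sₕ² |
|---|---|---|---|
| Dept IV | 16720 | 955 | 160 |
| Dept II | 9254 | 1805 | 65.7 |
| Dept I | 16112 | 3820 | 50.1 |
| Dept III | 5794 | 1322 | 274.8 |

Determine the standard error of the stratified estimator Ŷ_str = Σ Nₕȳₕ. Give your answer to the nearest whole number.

Var(Ŷ_str) = Σₕ Nₕ²(1 − fₕ)sₕ²/nₕ.
Dept IV: 16720²·(1 − 955/16720)·160/955 = 4.4161809 × 10^7.
Dept II: 9254²·(1 − 1805/9254)·65.7/1805 = 2.5090865 × 10^6.
Dept I: 16112²·(1 − 3820/16112)·50.1/3820 = 2.597445 × 10^6.
Dept III: 5794²·(1 − 1322/5794)·274.8/1322 = 5.3859902 × 10^6.
Sum = 5.4654331 × 10^7.
SE = √(5.4654331 × 10^7) = 7393.

7393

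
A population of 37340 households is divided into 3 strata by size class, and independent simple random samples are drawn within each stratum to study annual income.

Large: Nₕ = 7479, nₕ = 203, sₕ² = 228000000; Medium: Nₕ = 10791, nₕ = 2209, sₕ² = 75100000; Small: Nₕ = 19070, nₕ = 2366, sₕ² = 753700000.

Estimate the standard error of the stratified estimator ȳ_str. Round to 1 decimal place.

Var(ȳ_str) = Σₕ Wₕ²(1 − fₕ)sₕ²/nₕ with Wₕ = Nₕ/N, N = 37340.
Large: Wₕ = 0.20029459; term = 0.20029459²·(1 − 0.02714267)·228000000/203 = 43835.544.
Medium: Wₕ = 0.28899304; term = 0.28899304²·(1 − 0.20470763)·75100000/2209 = 2258.1137.
Small: Wₕ = 0.51071237; term = 0.51071237²·(1 − 0.12406922)·753700000/2366 = 72779.04.
Sum = 118872.7.
SE = √(118872.7) = 344.8.

344.8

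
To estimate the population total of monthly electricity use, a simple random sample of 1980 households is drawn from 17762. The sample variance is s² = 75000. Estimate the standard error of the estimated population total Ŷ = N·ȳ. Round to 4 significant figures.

Var(Ŷ) = N²·Var(ȳ) = N²·(1 − n/N)·s²/n.
f = 1980/17762 = 0.11147393; Var(ȳ) = 0.88852607·75000/1980 = 33.65629.
Var(Ŷ) = 17762² · 33.65629 = 1.0618177 × 10^10.
SE(Ŷ) = √(1.0618177 × 10^10) = 103000.

103000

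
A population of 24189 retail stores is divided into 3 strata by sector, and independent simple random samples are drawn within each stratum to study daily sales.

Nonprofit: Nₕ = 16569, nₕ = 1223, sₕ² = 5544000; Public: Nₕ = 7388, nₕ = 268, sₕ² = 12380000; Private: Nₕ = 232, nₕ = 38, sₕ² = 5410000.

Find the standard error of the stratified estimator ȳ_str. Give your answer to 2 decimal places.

Var(ȳ_str) = Σₕ Wₕ²(1 − fₕ)sₕ²/nₕ with Wₕ = Nₕ/N, N = 24189.
Nonprofit: Wₕ = 0.68498078; term = 0.68498078²·(1 − 0.07381254)·5544000/1223 = 1969.9374.
Public: Wₕ = 0.30542809; term = 0.30542809²·(1 − 0.03627504)·12380000/268 = 4152.9519.
Private: Wₕ = 0.00959114; term = 0.00959114²·(1 − 0.16379310)·5410000/38 = 10.951347.
Sum = 6133.8406.
SE = √(6133.8406) = 78.32.

78.32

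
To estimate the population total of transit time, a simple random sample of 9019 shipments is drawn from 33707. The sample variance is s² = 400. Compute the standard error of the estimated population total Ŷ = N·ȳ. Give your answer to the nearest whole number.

Var(Ŷ) = N²·Var(ȳ) = N²·(1 − n/N)·s²/n.
f = 9019/33707 = 0.26757053; Var(ȳ) = 0.73242947·400/9019 = 0.032483844.
Var(Ŷ) = 33707² · 0.032483844 = 3.6906904 × 10^7.
SE(Ŷ) = √(3.6906904 × 10^7) = 6075.

6075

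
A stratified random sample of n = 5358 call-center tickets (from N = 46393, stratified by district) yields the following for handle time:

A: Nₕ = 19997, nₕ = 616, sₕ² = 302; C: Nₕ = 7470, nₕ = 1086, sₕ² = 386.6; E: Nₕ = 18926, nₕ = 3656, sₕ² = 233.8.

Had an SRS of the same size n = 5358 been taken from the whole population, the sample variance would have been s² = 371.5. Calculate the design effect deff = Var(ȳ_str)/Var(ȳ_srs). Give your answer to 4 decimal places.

1.7081

Var(ȳ_str) = Σ Wₕ²(1−fₕ)sₕ²/nₕ with Wₕ = Nₕ/46393:
  A: (19997/46393)²·(1−616/19997)·302/616 = 0.088280004
  C: (7470/46393)²·(1−1086/7470)·386.6/1086 = 0.0078875221
  E: (18926/46393)²·(1−3656/18926)·233.8/3656 = 0.0085867986
  → Var(ȳ_str) = 0.10475432.
Var(ȳ_srs) = (1 − 5358/46393)·371.5/5358 = 0.061327899.
deff = 0.10475432 / 0.061327899 = 1.7081.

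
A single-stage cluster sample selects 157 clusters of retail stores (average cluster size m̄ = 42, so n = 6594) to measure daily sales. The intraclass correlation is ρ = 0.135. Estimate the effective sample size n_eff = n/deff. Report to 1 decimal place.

deff = 1 + (42 − 1)·0.135 = 1 + 5.535 = 6.535.
n_eff = 6594 / 6.535 = 1009.0.

1009.0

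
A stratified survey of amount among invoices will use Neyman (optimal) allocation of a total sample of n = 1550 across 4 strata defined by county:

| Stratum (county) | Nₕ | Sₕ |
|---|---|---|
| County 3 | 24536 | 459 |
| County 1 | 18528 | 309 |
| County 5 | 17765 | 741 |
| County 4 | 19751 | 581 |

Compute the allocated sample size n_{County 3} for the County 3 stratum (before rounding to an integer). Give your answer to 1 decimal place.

419.4

Neyman allocation: nₕ = n·NₕSₕ / Σⱼ NⱼSⱼ.
Σ NⱼSⱼ = 24536·459 + 18528·309 + 17765·741 + 19751·581 = 4.1626372 × 10^7.
n_{County 3} = 1550·24536·459 / (4.1626372 × 10^7) = 419.4.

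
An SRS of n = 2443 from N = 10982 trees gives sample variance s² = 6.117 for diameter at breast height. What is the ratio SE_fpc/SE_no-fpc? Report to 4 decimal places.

0.8818

f = n/N = 2443/10982 = 0.22245493.
SE_no-fpc = √(s²/n) = 0.050038872; SE_fpc = √((1−f)s²/n) = 0.044123534.
Ratio = √(1−f) = 0.88178516.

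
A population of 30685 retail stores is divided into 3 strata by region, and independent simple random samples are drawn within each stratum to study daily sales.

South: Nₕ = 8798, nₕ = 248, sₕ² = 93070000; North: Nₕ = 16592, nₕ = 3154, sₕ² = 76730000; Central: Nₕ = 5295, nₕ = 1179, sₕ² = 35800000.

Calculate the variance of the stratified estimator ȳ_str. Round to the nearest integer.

Var(ȳ_str) = Σₕ Wₕ²(1 − fₕ)sₕ²/nₕ with Wₕ = Nₕ/N, N = 30685.
South: Wₕ = 0.28671990; term = 0.28671990²·(1 − 0.02818822)·93070000/248 = 29981.672.
North: Wₕ = 0.54072022; term = 0.54072022²·(1 − 0.19009161)·76730000/3154 = 5760.8243.
Central: Wₕ = 0.17255988; term = 0.17255988²·(1 − 0.22266289)·35800000/1179 = 702.84296.
Sum = 36445.339.

36445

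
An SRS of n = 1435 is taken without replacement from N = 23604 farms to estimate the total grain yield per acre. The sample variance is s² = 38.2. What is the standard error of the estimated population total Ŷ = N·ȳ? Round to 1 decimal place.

Var(Ŷ) = N²·Var(ȳ) = N²·(1 − n/N)·s²/n.
f = 1435/23604 = 0.06079478; Var(ȳ) = 0.93920522·38.2/1435 = 0.025001839.
Var(Ŷ) = 23604² · 0.025001839 = 1.3929745 × 10^7.
SE(Ŷ) = √(1.3929745 × 10^7) = 3732.3.

3732.3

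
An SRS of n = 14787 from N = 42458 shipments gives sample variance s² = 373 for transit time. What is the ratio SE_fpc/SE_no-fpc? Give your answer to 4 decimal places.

f = n/N = 14787/42458 = 0.34827359.
SE_no-fpc = √(s²/n) = 0.15882336; SE_fpc = √((1−f)s²/n) = 0.12821742.
Ratio = √(1−f) = 0.80729574.

0.8073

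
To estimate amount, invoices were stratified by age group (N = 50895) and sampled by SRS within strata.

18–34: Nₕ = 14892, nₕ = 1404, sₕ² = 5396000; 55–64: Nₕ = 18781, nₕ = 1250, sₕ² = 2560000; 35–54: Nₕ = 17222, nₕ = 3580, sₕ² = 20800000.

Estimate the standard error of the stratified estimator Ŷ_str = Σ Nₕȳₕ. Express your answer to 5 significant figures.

Var(Ŷ_str) = Σₕ Nₕ²(1 − fₕ)sₕ²/nₕ.
18–34: 14892²·(1 − 1404/14892)·5396000/1404 = 7.7197888 × 10^11.
55–64: 18781²·(1 − 1250/18781)·2560000/1250 = 6.7430341 × 10^11.
35–54: 17222²·(1 − 3580/17222)·20800000/3580 = 1.3650292 × 10^12.
Sum = 2.8113115 × 10^12.
SE = √(2.8113115 × 10^12) = 1.6767 × 10^6.

1.6767 × 10^6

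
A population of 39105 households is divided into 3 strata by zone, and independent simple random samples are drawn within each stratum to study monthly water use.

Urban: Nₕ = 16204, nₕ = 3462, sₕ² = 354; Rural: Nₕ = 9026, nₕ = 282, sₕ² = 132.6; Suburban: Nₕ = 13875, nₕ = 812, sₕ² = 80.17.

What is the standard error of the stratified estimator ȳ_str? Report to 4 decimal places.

0.2231

Var(ȳ_str) = Σₕ Wₕ²(1 − fₕ)sₕ²/nₕ with Wₕ = Nₕ/N, N = 39105.
Urban: Wₕ = 0.41437156; term = 0.41437156²·(1 − 0.21365095)·354/3462 = 0.013806114.
Rural: Wₕ = 0.23081447; term = 0.23081447²·(1 − 0.03124308)·132.6/282 = 0.024268074.
Suburban: Wₕ = 0.35481396; term = 0.35481396²·(1 − 0.05852252)·80.17/812 = 0.011702191.
Sum = 0.049776379.
SE = √(0.049776379) = 0.2231.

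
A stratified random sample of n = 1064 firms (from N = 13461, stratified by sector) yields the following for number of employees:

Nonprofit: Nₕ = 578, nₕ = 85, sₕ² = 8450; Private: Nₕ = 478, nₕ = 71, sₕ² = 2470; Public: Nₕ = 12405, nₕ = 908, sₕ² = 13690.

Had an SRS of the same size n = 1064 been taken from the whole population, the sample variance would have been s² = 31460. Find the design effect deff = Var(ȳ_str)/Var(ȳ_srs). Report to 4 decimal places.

0.4429

Var(ȳ_str) = Σ Wₕ²(1−fₕ)sₕ²/nₕ with Wₕ = Nₕ/13461:
  Nonprofit: (578/13461)²·(1−85/578)·8450/85 = 0.1563356
  Private: (478/13461)²·(1−71/478)·2470/71 = 0.037351346
  Public: (12405/13461)²·(1−908/12405)·13690/908 = 11.86709
  → Var(ȳ_str) = 12.060777.
Var(ȳ_srs) = (1 − 1064/13461)·31460/1064 = 27.230547.
deff = 12.060777 / 27.230547 = 0.4429.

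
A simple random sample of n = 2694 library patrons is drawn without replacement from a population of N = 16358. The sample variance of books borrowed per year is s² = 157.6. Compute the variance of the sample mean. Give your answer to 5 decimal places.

0.04887

Under SRS without replacement, Var(ȳ) = (1 − f)·s²/n with f = n/N = 2694/16358 = 0.16469006.
Var(ȳ) = (1 − 0.16469006)·157.6/2694 = 0.83530994·0.058500371 = 0.048865942.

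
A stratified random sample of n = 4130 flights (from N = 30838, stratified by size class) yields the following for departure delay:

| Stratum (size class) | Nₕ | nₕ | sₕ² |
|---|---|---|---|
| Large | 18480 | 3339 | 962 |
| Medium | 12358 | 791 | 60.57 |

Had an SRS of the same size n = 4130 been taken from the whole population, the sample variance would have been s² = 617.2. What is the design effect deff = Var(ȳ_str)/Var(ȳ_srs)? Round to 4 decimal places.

Var(ȳ_str) = Σ Wₕ²(1−fₕ)sₕ²/nₕ with Wₕ = Nₕ/30838:
  Large: (18480/30838)²·(1−3339/18480)·962/3339 = 0.084770115
  Medium: (12358/30838)²·(1−791/12358)·60.57/791 = 0.011510061
  → Var(ȳ_str) = 0.096280176.
Var(ȳ_srs) = (1 − 4130/30838)·617.2/4130 = 0.12942883.
deff = 0.096280176 / 0.12942883 = 0.7439.

0.7439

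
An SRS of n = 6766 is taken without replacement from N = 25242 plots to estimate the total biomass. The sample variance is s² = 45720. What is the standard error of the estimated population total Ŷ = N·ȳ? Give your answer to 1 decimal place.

Var(Ŷ) = N²·Var(ȳ) = N²·(1 − n/N)·s²/n.
f = 6766/25242 = 0.26804532; Var(ȳ) = 0.73195468·45720/6766 = 4.9460491.
Var(Ŷ) = 25242² · 4.9460491 = 3.1514175 × 10^9.
SE(Ŷ) = √(3.1514175 × 10^9) = 56137.5.

56137.5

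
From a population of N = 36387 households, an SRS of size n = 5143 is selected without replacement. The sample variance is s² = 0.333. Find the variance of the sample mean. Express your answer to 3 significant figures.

5.56 × 10^-5

Under SRS without replacement, Var(ȳ) = (1 − f)·s²/n with f = n/N = 5143/36387 = 0.14134169.
Var(ȳ) = (1 − 0.14134169)·0.333/5143 = 0.85865831·6.4748201 × 10^-5 = 5.5596581 × 10^-5.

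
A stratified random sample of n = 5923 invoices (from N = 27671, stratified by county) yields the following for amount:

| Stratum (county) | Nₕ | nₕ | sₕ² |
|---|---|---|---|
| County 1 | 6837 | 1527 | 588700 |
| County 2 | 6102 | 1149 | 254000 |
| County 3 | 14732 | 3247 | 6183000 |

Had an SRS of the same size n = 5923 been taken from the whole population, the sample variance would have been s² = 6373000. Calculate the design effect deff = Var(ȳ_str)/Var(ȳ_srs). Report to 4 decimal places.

Var(ȳ_str) = Σ Wₕ²(1−fₕ)sₕ²/nₕ with Wₕ = Nₕ/27671:
  County 1: (6837/27671)²·(1−1527/6837)·588700/1527 = 18.279545
  County 2: (6102/27671)²·(1−1149/6102)·254000/1149 = 8.7257851
  County 3: (14732/27671)²·(1−3247/14732)·6183000/3247 = 420.78472
  → Var(ȳ_str) = 447.79005.
Var(ȳ_srs) = (1 − 5923/27671)·6373000/5923 = 845.66169.
deff = 447.79005 / 845.66169 = 0.5295.

0.5295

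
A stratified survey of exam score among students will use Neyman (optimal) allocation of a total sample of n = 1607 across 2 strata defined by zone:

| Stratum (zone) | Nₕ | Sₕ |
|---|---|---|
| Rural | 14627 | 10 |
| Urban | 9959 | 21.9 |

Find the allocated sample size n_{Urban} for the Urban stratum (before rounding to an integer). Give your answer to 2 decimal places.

961.90

Neyman allocation: nₕ = n·NₕSₕ / Σⱼ NⱼSⱼ.
Σ NⱼSⱼ = 14627·10 + 9959·21.9 = 364372.1.
n_{Urban} = 1607·9959·21.9 / 364372.1 = 961.90.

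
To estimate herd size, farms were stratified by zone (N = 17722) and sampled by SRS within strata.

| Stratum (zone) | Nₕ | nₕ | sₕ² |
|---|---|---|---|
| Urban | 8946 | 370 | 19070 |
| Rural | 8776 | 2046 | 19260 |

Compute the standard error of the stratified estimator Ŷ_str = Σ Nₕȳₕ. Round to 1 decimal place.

Var(Ŷ_str) = Σₕ Nₕ²(1 − fₕ)sₕ²/nₕ.
Urban: 8946²·(1 − 370/8946)·19070/370 = 3.9542365 × 10^9.
Rural: 8776²·(1 − 2046/8776)·19260/2046 = 5.5598405 × 10^8.
Sum = 4.5102206 × 10^9.
SE = √(4.5102206 × 10^9) = 67158.2.

67158.2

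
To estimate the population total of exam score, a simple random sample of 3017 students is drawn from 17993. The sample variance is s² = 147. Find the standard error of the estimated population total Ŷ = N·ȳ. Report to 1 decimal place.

Var(Ŷ) = N²·Var(ȳ) = N²·(1 − n/N)·s²/n.
f = 3017/17993 = 0.16767632; Var(ȳ) = 0.83232368·147/3017 = 0.040554054.
Var(Ŷ) = 17993² · 0.040554054 = 1.3129296 × 10^7.
SE(Ŷ) = √(1.3129296 × 10^7) = 3623.4.

3623.4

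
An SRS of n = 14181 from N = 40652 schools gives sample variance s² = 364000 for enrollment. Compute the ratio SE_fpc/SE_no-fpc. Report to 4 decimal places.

0.8069

f = n/N = 14181/40652 = 0.34883893.
SE_no-fpc = √(s²/n) = 5.0663742; SE_fpc = √((1−f)s²/n) = 4.088288.
Ratio = √(1−f) = 0.80694552.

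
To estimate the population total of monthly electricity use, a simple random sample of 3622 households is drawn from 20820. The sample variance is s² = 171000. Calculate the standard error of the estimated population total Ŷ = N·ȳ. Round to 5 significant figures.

130020

Var(Ŷ) = N²·Var(ȳ) = N²·(1 − n/N)·s²/n.
f = 3622/20820 = 0.17396734; Var(ȳ) = 0.82603266·171000/3622 = 38.998229.
Var(Ŷ) = 20820² · 38.998229 = 1.6904656 × 10^10.
SE(Ŷ) = √(1.6904656 × 10^10) = 130020.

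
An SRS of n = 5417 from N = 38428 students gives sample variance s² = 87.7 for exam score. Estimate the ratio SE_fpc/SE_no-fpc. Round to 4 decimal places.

f = n/N = 5417/38428 = 0.14096492.
SE_no-fpc = √(s²/n) = 0.12723904; SE_fpc = √((1−f)s²/n) = 0.11793042.
Ratio = √(1−f) = 0.92684145.

0.9268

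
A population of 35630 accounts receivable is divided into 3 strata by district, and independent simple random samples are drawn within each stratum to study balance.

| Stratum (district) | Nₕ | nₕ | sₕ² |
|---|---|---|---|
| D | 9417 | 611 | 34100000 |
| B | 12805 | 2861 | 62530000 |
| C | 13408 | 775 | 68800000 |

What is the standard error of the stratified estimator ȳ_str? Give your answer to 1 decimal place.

Var(ȳ_str) = Σₕ Wₕ²(1 − fₕ)sₕ²/nₕ with Wₕ = Nₕ/N, N = 35630.
D: Wₕ = 0.26429975; term = 0.26429975²·(1 − 0.06488266)·34100000/611 = 3645.6316.
B: Wₕ = 0.35938816; term = 0.35938816²·(1 − 0.22342835)·62530000/2861 = 2192.1972.
C: Wₕ = 0.37631210; term = 0.37631210²·(1 − 0.05780131)·68800000/775 = 11844.742.
Sum = 17682.571.
SE = √(17682.571) = 133.0.

133.0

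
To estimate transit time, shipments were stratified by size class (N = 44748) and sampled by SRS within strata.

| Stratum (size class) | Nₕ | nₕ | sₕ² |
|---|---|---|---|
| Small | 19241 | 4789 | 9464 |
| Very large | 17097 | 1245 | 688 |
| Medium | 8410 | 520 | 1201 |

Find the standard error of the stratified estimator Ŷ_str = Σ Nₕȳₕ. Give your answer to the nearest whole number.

Var(Ŷ_str) = Σₕ Nₕ²(1 − fₕ)sₕ²/nₕ.
Small: 19241²·(1 − 4789/19241)·9464/4789 = 5.4952251 × 10^8.
Very large: 17097²·(1 − 1245/17097)·688/1245 = 1.4976939 × 10^8.
Medium: 8410²·(1 − 520/8410)·1201/520 = 1.532543 × 10^8.
Sum = 8.525462 × 10^8.
SE = √(8.525462 × 10^8) = 29198.

29198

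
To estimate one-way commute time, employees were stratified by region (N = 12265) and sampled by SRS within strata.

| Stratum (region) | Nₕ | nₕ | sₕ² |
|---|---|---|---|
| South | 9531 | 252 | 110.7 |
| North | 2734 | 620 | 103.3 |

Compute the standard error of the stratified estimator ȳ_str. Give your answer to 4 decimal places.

Var(ȳ_str) = Σₕ Wₕ²(1 − fₕ)sₕ²/nₕ with Wₕ = Nₕ/N, N = 12265.
South: Wₕ = 0.77708928; term = 0.77708928²·(1 − 0.02644004)·110.7/252 = 0.25825671.
North: Wₕ = 0.22291072; term = 0.22291072²·(1 − 0.22677396)·103.3/620 = 0.0064014303.
Sum = 0.26465814.
SE = √(0.26465814) = 0.5144.

0.5144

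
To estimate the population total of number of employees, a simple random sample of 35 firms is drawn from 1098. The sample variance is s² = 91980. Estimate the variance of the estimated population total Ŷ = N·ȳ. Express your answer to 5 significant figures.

3.0673 × 10^9

Var(Ŷ) = N²·Var(ȳ) = N²·(1 − n/N)·s²/n.
f = 35/1098 = 0.03187614; Var(ȳ) = 0.96812386·91980/35 = 2544.2295.
Var(Ŷ) = 1098² · 2544.2295 = 3.0673333 × 10^9.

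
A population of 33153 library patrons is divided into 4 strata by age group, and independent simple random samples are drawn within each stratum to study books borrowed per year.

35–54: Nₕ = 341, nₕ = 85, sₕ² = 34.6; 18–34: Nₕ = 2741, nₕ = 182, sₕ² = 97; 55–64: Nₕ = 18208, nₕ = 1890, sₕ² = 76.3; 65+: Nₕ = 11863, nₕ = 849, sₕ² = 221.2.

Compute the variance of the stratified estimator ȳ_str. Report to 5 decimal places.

Var(ȳ_str) = Σₕ Wₕ²(1 − fₕ)sₕ²/nₕ with Wₕ = Nₕ/N, N = 33153.
35–54: Wₕ = 0.01028565; term = 0.01028565²·(1 − 0.24926686)·34.6/85 = 3.2330011 × 10^-5.
18–34: Wₕ = 0.08267728; term = 0.08267728²·(1 − 0.06639912)·97/182 = 0.0034012143.
55–64: Wₕ = 0.54921123; term = 0.54921123²·(1 − 0.10380053)·76.3/1890 = 0.010913052.
65+: Wₕ = 0.35782584; term = 0.35782584²·(1 − 0.07156706)·221.2/849 = 0.030972151.
Sum = 0.045318747.

0.04532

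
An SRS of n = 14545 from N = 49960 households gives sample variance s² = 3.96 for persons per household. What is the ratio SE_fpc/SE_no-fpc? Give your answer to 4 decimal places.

0.8419

f = n/N = 14545/49960 = 0.29113291.
SE_no-fpc = √(s²/n) = 0.016500258; SE_fpc = √((1−f)s²/n) = 0.013892268.
Ratio = √(1−f) = 0.84194245.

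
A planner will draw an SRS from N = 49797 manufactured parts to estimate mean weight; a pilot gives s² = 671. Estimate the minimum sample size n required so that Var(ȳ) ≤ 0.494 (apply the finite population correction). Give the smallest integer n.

Without fpc, n₀ = s²/D = 671/0.494 = 1358.2996.
With fpc, (1 − n/N)·s²/n ≤ D requires n ≥ n₀/(1 + n₀/N) = 1358.2996/(1 + 1358.2996/49797) = 1322.2334.
Rounding up, n = 1323.

1323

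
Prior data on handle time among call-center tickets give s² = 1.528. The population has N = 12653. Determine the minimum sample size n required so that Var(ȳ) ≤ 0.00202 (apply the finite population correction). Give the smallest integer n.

Without fpc, n₀ = s²/D = 1.528/0.00202 = 756.4356.
With fpc, (1 − n/N)·s²/n ≤ D requires n ≥ n₀/(1 + n₀/N) = 756.4356/(1 + 756.4356/12653) = 713.7645.
Rounding up, n = 714.

714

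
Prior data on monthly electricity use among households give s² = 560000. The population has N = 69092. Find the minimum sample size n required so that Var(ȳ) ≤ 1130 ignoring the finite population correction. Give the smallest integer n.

496

Without fpc, n₀ = s²/D = 560000/1130 = 495.5752.
Rounding up, n = 496.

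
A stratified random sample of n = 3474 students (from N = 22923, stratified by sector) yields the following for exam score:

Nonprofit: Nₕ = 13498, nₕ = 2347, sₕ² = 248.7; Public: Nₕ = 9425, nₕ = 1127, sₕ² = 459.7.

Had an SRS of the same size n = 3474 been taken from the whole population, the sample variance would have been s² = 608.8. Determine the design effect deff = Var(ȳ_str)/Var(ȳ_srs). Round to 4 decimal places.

Var(ȳ_str) = Σ Wₕ²(1−fₕ)sₕ²/nₕ with Wₕ = Nₕ/22923:
  Nonprofit: (13498/22923)²·(1−2347/13498)·248.7/2347 = 0.030353098
  Public: (9425/22923)²·(1−1127/9425)·459.7/1127 = 0.060710312
  → Var(ȳ_str) = 0.09106341.
Var(ȳ_srs) = (1 − 3474/22923)·608.8/3474 = 0.1486862.
deff = 0.09106341 / 0.1486862 = 0.6125.

0.6125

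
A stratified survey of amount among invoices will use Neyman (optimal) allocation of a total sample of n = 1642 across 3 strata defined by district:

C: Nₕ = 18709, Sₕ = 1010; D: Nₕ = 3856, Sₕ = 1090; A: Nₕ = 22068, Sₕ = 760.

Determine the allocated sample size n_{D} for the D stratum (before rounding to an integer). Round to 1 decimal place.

173.1

Neyman allocation: nₕ = n·NₕSₕ / Σⱼ NⱼSⱼ.
Σ NⱼSⱼ = 18709·1010 + 3856·1090 + 22068·760 = 3.987081 × 10^7.
n_{D} = 1642·3856·1090 / (3.987081 × 10^7) = 173.1.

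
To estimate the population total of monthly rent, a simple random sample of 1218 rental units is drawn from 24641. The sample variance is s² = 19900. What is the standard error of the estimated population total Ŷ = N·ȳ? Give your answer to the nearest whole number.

Var(Ŷ) = N²·Var(ȳ) = N²·(1 − n/N)·s²/n.
f = 1218/24641 = 0.04942981; Var(ȳ) = 0.95057019·19900/1218 = 15.530662.
Var(Ŷ) = 24641² · 15.530662 = 9.42989 × 10^9.
SE(Ŷ) = √(9.42989 × 10^9) = 97108.

97108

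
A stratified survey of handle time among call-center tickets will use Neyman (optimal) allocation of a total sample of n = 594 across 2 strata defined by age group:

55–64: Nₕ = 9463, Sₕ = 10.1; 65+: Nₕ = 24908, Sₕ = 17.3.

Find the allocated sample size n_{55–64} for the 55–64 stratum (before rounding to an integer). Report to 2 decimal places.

Neyman allocation: nₕ = n·NₕSₕ / Σⱼ NⱼSⱼ.
Σ NⱼSⱼ = 9463·10.1 + 24908·17.3 = 526484.7.
n_{55–64} = 594·9463·10.1 / 526484.7 = 107.83.

107.83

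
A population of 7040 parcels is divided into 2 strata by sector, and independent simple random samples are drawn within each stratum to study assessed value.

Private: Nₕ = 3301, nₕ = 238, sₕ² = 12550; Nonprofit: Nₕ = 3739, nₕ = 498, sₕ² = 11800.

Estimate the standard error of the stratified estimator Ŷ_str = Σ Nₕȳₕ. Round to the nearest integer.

28641

Var(Ŷ_str) = Σₕ Nₕ²(1 − fₕ)sₕ²/nₕ.
Private: 3301²·(1 − 238/3301)·12550/238 = 5.3316212 × 10^8.
Nonprofit: 3739²·(1 − 498/3739)·11800/498 = 2.8713568 × 10^8.
Sum = 8.202978 × 10^8.
SE = √(8.202978 × 10^8) = 28641.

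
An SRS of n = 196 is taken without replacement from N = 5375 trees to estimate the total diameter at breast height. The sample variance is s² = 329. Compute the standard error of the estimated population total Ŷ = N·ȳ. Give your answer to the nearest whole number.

6836

Var(Ŷ) = N²·Var(ȳ) = N²·(1 − n/N)·s²/n.
f = 196/5375 = 0.03646512; Var(ȳ) = 0.96353488·329/196 = 1.6173621.
Var(Ŷ) = 5375² · 1.6173621 = 4.6726602 × 10^7.
SE(Ŷ) = √(4.6726602 × 10^7) = 6836.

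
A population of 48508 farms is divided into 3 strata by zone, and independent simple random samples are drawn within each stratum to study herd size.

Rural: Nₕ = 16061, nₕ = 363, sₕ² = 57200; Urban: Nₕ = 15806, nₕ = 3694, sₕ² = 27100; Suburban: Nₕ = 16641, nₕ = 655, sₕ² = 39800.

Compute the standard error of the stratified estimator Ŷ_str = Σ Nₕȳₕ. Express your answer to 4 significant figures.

239400

Var(Ŷ_str) = Σₕ Nₕ²(1 − fₕ)sₕ²/nₕ.
Rural: 16061²·(1 − 363/16061)·57200/363 = 3.9728879 × 10^10.
Urban: 15806²·(1 − 3694/15806)·27100/3694 = 1.4044628 × 10^9.
Suburban: 16641²·(1 − 655/16641)·39800/655 = 1.6164453 × 10^10.
Sum = 5.7297795 × 10^10.
SE = √(5.7297795 × 10^10) = 239400.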